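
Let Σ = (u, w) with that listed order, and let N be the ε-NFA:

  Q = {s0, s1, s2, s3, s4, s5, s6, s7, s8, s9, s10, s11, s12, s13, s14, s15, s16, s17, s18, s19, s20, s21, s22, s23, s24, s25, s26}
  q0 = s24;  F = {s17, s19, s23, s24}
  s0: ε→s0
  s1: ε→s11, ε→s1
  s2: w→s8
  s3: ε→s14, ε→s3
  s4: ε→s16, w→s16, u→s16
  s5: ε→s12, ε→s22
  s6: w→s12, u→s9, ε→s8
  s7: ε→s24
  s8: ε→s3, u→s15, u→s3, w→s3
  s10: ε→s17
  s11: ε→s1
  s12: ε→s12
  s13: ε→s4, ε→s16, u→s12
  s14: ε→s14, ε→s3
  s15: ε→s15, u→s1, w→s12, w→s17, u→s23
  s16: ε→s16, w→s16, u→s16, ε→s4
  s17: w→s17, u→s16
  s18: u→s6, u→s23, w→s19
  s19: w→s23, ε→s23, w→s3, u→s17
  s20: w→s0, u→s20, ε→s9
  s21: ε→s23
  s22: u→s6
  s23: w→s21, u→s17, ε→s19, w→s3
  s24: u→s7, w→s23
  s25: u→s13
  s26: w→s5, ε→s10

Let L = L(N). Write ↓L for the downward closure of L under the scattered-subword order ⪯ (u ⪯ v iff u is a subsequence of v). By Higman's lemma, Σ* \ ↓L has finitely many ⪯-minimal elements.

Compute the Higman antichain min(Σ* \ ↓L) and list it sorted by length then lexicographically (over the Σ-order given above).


A = [wuu].

|Q|=27, |F|=4, |δ|=59 (26 ε).
min D↑ (4 st, q0=0, F={3}): 0:u→0,w→1 1:u→2,w→1 2:u→3,w→2 3:u→3,w→3 (ε-aug+det+¬).
'wuu': run [10, 8, 3, 2] end={s16,s4} rej; 3/3 deletions ∈↓L.
1 minimals (antichain).


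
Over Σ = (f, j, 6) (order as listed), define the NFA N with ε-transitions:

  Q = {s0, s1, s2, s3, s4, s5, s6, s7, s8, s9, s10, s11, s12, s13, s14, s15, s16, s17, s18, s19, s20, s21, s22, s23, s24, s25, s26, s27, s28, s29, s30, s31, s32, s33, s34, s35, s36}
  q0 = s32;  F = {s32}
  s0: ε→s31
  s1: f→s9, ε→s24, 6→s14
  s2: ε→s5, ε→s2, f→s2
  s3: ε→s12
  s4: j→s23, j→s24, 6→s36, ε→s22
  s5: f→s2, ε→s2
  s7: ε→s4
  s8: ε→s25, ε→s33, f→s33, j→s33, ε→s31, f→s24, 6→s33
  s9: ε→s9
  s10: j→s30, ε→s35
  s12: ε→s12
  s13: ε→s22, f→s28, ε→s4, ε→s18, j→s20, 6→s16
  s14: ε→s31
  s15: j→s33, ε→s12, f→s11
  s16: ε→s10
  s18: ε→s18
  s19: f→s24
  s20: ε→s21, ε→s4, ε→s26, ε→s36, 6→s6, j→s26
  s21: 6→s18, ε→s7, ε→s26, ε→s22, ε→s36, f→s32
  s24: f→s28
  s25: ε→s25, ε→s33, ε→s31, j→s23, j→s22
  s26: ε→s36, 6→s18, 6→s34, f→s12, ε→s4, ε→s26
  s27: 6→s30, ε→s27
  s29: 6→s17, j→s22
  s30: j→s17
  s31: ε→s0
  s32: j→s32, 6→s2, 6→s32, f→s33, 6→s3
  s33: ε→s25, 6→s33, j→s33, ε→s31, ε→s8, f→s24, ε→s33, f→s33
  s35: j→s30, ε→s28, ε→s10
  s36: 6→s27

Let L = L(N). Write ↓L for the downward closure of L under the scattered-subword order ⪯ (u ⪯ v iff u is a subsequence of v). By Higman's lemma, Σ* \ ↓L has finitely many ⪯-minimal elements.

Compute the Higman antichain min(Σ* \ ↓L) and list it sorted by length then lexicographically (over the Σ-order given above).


|Q|=37, |F|=1, |δ|=86 (43 ε).
min D↑ (2 st, q0=0, F={1}): 0:f→1,j→0,6→0 1:f→1,j→1,6→1 (ε-aug+det+¬).
'f': |S_i|=[14, 11] end={s0,s2,s22,s23,s24,s25,s28,s31,s33,s5,s8} ∉↓L; 1/1 single-dels accept.
1 minimals (antichain).

min(Σ*\↓L) = [f].


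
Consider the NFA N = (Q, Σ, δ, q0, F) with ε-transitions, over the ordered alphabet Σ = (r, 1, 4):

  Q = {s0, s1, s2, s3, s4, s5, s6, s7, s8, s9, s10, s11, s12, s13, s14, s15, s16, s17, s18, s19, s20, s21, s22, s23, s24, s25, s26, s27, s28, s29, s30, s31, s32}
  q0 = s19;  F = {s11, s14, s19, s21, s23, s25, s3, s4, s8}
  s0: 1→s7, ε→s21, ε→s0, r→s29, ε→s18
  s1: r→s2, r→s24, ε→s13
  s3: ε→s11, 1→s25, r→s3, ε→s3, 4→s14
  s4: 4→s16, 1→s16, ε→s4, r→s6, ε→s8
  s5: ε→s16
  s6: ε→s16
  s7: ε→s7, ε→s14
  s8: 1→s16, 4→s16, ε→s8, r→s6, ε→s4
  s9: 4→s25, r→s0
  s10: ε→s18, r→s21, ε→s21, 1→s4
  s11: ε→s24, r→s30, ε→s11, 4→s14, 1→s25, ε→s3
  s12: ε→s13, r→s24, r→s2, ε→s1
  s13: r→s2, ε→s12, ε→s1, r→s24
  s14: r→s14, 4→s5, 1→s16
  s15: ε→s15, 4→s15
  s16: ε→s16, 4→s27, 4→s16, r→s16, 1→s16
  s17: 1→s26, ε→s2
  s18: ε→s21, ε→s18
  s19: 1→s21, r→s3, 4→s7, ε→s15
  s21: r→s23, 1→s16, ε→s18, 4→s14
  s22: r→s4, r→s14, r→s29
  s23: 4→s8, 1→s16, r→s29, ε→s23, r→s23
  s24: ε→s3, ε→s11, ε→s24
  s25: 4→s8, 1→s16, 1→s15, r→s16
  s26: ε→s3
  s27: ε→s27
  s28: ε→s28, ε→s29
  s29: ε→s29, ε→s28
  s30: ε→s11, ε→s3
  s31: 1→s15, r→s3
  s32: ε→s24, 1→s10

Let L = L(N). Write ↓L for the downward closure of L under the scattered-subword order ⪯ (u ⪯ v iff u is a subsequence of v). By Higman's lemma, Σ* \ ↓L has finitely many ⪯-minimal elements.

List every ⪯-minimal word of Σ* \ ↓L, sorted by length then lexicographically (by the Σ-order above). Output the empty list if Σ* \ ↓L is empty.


Antichain: [11, 41, 44, r1r, 1r4r].

|Q|=33, |F|=9, |δ|=96 (43 ε).
min D↑ (8 st, q0=0, F={6}): 0:r→1,1→2,4→3 1:r→1,1→4,4→3 2:r→5,1→6,4→3 3:r→3,1→6,4→6 4:r→6,1→6,4→7 5:r→5,1→6,4→7 6:r→6,1→6,4→6 7:r→6,1→6,4→6.
'11': |S_i|=[20, 14, 3] end={s15,s16,s27} — reject; 2/2 del acc.
'41': |S_i|=[20, 9, 2] end={s16,s27} rej; 2/2 del acc.
'44': |S_i|=[20, 9, 4] end={s15,s16,s27,s5} rej; 2/2 del acc.
'r1r': run [20, 16, 7, 3] end={s16,s27,s6} rej; 3/3 deletions ∈↓L.
'1r4r': run [20, 14, 10, 6, 3] end={s16,s27,s6} rej; 4/4 del acc.
5 minimals (antichain).


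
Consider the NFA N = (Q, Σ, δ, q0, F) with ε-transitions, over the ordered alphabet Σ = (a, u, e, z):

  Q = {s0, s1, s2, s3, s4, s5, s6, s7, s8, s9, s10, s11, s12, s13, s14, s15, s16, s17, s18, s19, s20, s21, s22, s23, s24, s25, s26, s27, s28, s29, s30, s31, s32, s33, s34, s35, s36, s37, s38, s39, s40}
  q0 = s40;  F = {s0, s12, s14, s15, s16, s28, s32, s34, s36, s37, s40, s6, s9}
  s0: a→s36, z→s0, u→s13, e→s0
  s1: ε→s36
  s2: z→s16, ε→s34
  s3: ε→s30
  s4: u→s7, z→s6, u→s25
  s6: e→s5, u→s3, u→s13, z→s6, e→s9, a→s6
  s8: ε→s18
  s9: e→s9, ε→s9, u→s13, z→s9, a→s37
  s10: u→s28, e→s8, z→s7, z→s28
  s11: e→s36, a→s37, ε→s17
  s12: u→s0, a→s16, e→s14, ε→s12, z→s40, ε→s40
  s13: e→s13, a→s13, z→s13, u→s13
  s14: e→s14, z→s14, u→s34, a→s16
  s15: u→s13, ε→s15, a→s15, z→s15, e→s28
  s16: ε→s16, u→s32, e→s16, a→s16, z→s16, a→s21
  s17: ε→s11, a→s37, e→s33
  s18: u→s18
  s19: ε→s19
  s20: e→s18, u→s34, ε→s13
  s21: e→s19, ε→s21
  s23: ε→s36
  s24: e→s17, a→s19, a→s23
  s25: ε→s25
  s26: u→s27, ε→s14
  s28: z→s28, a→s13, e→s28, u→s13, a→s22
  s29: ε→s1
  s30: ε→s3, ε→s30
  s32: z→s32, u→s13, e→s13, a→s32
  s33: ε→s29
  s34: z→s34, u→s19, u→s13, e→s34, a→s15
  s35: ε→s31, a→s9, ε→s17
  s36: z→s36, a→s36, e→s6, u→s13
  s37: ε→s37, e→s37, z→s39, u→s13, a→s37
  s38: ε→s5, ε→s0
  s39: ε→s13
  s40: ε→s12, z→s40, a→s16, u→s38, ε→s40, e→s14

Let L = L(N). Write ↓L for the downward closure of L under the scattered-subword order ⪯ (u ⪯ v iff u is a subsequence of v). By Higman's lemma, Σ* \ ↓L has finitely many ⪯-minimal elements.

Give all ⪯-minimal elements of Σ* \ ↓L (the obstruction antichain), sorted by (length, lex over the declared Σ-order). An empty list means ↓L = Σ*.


min(Σ*\↓L) = [uu, aue, euaea, uaeeaz].

|Q|=41, |F|=13, |δ|=111 (29 ε).
min D↑ (13 st, q0=0, F={6}): 0:a→1,u→2,e→3,z→0 1:a→1,u→4,e→1,z→1 2:a→5,u→6,e→2,z→2 3:a→1,u→7,e→3,z→3 4:a→4,u→6,e→6,z→4 5:a→5,u→6,e→8,z→5 6:a→6,u→6,e→6,z→6 7:a→9,u→6,e→7,z→7 8:a→8,u→6,e→10,z→8 9:a→9,u→6,e→11,z→9 10:a→12,u→6,e→10,z→10 11:a→6,u→6,e→11,z→11 12:a→12,u→6,e→12,z→6 [Hopcroft].
'uu': N↓-sim [22, 17, 4] end={s13,s19,s3,s30} rej; 2/2 deletions ∈↓L.
'aue': N↓-sim [22, 16, 4, 1] end={s13} ∉↓L; 3/3 del acc.
'euaea': run [22, 19, 9, 5, 3, 2] end={s13,s22} — reject; 5/5 del acc.
'uaeeaz': N↓-sim [22, 17, 13, 10, 7, 4, 2] end={s13,s39} rej; 6/6 del acc.
4 minimals (antichain).


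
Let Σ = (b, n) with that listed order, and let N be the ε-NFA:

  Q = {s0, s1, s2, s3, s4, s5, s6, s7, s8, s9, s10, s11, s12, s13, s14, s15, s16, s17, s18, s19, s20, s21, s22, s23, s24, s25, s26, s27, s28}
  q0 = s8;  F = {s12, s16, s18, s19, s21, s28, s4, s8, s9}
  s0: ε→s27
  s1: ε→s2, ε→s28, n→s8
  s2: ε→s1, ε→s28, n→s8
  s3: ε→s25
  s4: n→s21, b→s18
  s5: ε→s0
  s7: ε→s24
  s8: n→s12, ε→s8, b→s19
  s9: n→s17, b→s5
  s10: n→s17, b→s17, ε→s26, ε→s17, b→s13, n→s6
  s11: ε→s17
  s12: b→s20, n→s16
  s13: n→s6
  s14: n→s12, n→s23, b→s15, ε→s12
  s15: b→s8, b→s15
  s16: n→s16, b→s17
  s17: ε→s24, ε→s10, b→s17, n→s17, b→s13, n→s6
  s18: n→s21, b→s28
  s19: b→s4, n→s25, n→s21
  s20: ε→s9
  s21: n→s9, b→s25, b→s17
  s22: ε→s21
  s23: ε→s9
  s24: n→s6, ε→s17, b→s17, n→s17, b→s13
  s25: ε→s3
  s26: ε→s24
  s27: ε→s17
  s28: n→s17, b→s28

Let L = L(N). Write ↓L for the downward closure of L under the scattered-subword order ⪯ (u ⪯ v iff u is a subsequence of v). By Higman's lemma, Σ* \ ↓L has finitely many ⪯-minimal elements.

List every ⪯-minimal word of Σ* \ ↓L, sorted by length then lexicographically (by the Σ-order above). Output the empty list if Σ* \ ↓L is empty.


min(Σ*\↓L) = [bnb, nbb, nbn, nnb, bnnn, bbbbn].

|Q|=29, |F|=9, |δ|=62 (22 ε).
min D↑ (10 st, q0=0, F={8}): 0:b→1,n→2 1:b→3,n→4 2:b→5,n→6 3:b→7,n→4 4:b→8,n→5 5:b→8,n→8 6:b→8,n→6 7:b→9,n→4 8:b→8,n→8 9:b→9,n→8 (ε-aug+det+¬).
'bnb': run [21, 18, 13, 11] end={s0,s10,s13,s17,s24,s25,s26,s27,s3,s5,s6} rej; 3/3 single-dels accept.
'nbb': |S_i|=[21, 16, 13, 9] end={s0,s10,s13,s17,s24,s26,s27,s5,s6} rej; 3/3 deletions ∈↓L.
'nbn': run [21, 16, 13, 6] end={s10,s13,s17,s24,s26,s6} rej; 3/3 single-dels accept.
'nnb': |S_i|=[21, 16, 11, 9] end={s0,s10,s13,s17,s24,s26,s27,s5,s6} rej; 3/3 single-dels accept.
'bnnn': run [21, 18, 13, 10, 6] end={s10,s13,s17,s24,s26,s6} rej; 4/4 deletions ∈↓L.
'bbbbn': run [21, 18, 16, 15, 12, 6] end={s10,s13,s17,s24,s26,s6} — reject; 5/5 single-dels accept.
6 minimals (antichain).


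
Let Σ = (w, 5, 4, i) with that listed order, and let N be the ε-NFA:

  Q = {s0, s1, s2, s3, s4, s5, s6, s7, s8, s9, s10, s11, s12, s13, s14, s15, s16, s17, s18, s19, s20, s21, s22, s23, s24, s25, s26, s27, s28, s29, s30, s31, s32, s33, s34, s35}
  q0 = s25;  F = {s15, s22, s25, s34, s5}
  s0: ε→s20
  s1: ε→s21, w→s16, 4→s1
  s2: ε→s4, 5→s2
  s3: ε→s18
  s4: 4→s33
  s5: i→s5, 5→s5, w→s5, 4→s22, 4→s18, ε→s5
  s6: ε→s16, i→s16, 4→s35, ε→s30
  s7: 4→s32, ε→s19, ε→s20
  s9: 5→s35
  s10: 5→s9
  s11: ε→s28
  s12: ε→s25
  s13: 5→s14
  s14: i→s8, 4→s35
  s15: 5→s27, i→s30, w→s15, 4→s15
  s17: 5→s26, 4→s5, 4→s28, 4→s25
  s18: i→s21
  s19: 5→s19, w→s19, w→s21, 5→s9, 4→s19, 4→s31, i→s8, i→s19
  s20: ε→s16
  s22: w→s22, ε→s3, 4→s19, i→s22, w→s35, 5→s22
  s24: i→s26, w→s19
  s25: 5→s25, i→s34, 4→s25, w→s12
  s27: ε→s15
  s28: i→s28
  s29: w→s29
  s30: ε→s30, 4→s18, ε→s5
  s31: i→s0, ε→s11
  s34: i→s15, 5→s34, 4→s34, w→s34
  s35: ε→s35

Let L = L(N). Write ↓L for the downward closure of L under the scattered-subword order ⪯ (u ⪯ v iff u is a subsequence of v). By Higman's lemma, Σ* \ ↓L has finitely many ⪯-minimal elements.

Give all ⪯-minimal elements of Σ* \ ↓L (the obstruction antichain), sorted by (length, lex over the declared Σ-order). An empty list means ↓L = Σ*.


A = [iii44].

|Q|=36, |F|=5, |δ|=71 (18 ε).
min D↑ (6 st, q0=0, F={5}): 0:w→0,5→0,4→0,i→1 1:w→1,5→1,4→1,i→2 2:w→2,5→2,4→2,i→3 3:w→3,5→3,4→4,i→3 4:w→4,5→4,4→5,i→4 5:w→5,5→5,4→5,i→5 (ε-aug+det+¬).
'iii44': run [21, 19, 18, 16, 14, 11] end={s0,s11,s16,s19,s20,s21,s28,s31,s35,s8,s9} — reject; 5/5 deletions ∈↓L.
1 obstructions.


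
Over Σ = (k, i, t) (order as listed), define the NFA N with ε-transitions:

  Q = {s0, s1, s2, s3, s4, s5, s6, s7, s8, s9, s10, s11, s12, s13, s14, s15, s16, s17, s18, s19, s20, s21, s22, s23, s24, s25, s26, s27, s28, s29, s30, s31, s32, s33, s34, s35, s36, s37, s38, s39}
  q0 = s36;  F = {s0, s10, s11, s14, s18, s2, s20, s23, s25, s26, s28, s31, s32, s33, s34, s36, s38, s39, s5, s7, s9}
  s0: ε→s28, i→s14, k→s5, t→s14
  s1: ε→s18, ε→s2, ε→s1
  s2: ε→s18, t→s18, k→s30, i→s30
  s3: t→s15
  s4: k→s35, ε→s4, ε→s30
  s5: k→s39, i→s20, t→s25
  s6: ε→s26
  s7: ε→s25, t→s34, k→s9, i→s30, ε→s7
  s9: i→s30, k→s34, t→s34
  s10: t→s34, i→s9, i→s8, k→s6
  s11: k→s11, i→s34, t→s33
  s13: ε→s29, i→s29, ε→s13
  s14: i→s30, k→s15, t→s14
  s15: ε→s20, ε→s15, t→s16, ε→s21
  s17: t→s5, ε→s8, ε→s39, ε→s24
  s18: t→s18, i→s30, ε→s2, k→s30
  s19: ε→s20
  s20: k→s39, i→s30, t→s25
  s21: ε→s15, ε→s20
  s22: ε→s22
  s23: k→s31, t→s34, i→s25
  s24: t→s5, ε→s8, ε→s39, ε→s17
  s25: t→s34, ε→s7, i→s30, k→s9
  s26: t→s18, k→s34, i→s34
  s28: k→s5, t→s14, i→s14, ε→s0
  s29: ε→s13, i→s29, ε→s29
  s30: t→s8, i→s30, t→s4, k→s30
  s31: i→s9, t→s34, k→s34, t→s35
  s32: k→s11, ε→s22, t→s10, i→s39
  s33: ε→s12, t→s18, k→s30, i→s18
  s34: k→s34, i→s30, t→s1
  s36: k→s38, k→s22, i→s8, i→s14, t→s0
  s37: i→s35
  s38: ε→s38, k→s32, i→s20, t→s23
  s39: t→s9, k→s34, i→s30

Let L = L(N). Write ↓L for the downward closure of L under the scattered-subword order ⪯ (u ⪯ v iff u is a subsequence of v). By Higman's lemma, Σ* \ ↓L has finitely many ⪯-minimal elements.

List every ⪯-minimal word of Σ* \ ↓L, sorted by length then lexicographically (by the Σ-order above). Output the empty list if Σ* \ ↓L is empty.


min(Σ*\↓L) = [ii, tti, tkki, kkktk, ktttk].

|Q|=40, |F|=21, |δ|=112 (33 ε).
min D↑ (19 st, q0=0, F={7}): 0:k→1,i→2,t→3 1:k→4,i→5,t→6 2:k→5,i→7,t→2 3:k→8,i→2,t→2 4:k→9,i→10,t→11 5:k→10,i→7,t→12 6:k→13,i→12,t→14 7:k→7,i→7,t→7 8:k→10,i→5,t→12 9:k→9,i→14,t→15 10:k→14,i→7,t→16 11:k→17,i→16,t→14 12:k→16,i→7,t→14 13:k→14,i→16,t→14 14:k→14,i→7,t→18 15:k→7,i→18,t→18 16:k→14,i→7,t→14 17:k→14,i→14,t→18 18:k→7,i→7,t→18.
'ii': |S_i|=[32, 17, 4] end={s30,s35,s4,s8} rej; 2/2 del acc.
'tti': |S_i|=[32, 27, 17, 4] end={s30,s35,s4,s8} rej; 3/3 del acc.
'tkki': N↓-sim [32, 27, 20, 10, 4] end={s30,s35,s4,s8} rej; 4/4 deletions ∈↓L.
'kkktk': |S_i|=[32, 28, 19, 13, 9, 4] end={s30,s35,s4,s8} — reject; 5/5 del acc.
'ktttk': |S_i|=[32, 28, 19, 8, 7, 4] end={s30,s35,s4,s8} ∉↓L; 5/5 deletions ∈↓L.
5 words, ⪯-incomp.


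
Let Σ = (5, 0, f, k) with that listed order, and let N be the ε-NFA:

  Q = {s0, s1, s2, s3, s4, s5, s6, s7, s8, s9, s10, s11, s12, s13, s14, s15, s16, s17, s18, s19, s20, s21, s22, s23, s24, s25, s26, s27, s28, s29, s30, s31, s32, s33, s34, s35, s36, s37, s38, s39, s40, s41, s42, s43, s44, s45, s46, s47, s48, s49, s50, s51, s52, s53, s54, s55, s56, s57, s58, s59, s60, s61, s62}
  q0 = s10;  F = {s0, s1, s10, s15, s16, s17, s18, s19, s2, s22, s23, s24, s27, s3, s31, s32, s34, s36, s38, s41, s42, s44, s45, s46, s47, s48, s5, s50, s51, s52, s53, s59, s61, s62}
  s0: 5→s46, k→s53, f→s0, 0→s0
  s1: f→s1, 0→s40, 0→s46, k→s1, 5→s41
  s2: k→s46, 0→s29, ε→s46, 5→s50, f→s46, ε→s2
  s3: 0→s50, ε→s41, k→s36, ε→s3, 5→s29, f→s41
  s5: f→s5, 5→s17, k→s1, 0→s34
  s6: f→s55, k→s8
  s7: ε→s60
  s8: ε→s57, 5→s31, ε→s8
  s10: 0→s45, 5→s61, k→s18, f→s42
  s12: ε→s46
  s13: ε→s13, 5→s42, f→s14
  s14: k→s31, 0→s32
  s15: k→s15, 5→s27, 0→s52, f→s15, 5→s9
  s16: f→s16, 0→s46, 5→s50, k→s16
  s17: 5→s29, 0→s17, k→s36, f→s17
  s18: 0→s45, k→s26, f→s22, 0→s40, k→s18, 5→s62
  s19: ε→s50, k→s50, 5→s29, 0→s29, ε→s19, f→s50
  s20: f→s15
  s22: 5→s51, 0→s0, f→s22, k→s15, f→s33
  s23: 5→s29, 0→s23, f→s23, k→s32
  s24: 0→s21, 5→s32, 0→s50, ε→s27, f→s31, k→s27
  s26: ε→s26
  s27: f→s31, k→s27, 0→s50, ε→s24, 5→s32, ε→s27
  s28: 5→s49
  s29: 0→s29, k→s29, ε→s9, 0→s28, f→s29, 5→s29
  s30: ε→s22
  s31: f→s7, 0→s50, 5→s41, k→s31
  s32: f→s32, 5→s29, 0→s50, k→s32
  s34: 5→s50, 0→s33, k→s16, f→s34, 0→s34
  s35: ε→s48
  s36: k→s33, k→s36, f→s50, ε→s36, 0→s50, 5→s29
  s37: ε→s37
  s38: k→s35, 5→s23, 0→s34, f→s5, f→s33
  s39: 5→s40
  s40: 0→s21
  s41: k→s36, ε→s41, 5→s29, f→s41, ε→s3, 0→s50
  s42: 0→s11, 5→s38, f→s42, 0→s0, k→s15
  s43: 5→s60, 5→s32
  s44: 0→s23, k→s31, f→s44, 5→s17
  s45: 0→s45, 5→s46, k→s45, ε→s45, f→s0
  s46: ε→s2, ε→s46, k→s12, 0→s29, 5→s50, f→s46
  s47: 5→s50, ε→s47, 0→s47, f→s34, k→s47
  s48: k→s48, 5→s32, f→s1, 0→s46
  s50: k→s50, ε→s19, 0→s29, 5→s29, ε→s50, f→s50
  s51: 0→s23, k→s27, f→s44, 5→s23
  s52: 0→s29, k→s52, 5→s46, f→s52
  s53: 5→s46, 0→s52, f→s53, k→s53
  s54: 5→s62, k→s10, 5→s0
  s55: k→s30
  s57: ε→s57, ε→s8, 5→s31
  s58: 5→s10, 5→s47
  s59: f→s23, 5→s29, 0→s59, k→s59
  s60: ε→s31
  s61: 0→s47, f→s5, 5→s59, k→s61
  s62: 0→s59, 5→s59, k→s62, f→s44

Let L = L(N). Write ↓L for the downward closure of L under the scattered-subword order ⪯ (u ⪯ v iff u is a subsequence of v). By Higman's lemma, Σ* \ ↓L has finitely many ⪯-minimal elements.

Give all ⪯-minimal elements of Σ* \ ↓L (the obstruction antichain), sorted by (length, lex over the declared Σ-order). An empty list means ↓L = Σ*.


min(Σ*\↓L) = [555, 050, fk00, k505, 5f5kf0].

|Q|=63, |F|=34, |δ|=202 (31 ε).
min D↑ (31 st, q0=0, F={14}): 0:5→1,0→2,f→3,k→4 1:5→5,0→6,f→7,k→1 2:5→8,0→2,f→9,k→2 3:5→10,0→9,f→3,k→11 4:5→12,0→2,f→13,k→4 5:5→14,0→5,f→15,k→5 6:5→16,0→6,f→17,k→6 7:5→18,0→17,f→7,k→19 8:5→16,0→14,f→8,k→8 9:5→8,0→9,f→9,k→20 10:5→15,0→17,f→7,k→21 11:5→22,0→23,f→11,k→11 12:5→5,0→5,f→24,k→12 13:5→25,0→9,f→13,k→11 14:5→14,0→14,f→14,k→14 15:5→14,0→15,f→15,k→26 16:5→14,0→14,f→16,k→16 17:5→16,0→17,f→17,k→27 18:5→14,0→18,f→18,k→28 19:5→29,0→8,f→19,k→19 20:5→8,0→23,f→20,k→20 21:5→26,0→8,f→19,k→21 22:5→26,0→16,f→30,k→22 23:5→8,0→14,f→23,k→23 24:5→18,0→15,f→24,k→30 25:5→15,0→15,f→24,k→22 26:5→14,0→16,f→26,k→26 27:5→16,0→8,f→27,k→27 28:5→14,0→16,f→16,k→28 29:5→14,0→16,f→29,k→28 30:5→29,0→16,f→30,k→30.
'555': run [47, 36, 14, 4] end={s28,s29,s49,s9} — reject; 3/3 del acc.
'050': N↓-sim [47, 25, 9, 4] end={s28,s29,s49,s9} — reject; 3/3 deletions ∈↓L.
'fk00': N↓-sim [47, 39, 28, 12, 5] end={s21,s28,s29,s49,s9} — reject; 4/4 single-dels accept.
'k505': N↓-sim [47, 43, 26, 13, 4] end={s28,s29,s49,s9} — reject; 4/4 single-dels accept.
'5f5kf0': run [47, 36, 26, 11, 8, 6, 4] end={s28,s29,s49,s9} — reject; 6/6 deletions ∈↓L.
5 obstructions.


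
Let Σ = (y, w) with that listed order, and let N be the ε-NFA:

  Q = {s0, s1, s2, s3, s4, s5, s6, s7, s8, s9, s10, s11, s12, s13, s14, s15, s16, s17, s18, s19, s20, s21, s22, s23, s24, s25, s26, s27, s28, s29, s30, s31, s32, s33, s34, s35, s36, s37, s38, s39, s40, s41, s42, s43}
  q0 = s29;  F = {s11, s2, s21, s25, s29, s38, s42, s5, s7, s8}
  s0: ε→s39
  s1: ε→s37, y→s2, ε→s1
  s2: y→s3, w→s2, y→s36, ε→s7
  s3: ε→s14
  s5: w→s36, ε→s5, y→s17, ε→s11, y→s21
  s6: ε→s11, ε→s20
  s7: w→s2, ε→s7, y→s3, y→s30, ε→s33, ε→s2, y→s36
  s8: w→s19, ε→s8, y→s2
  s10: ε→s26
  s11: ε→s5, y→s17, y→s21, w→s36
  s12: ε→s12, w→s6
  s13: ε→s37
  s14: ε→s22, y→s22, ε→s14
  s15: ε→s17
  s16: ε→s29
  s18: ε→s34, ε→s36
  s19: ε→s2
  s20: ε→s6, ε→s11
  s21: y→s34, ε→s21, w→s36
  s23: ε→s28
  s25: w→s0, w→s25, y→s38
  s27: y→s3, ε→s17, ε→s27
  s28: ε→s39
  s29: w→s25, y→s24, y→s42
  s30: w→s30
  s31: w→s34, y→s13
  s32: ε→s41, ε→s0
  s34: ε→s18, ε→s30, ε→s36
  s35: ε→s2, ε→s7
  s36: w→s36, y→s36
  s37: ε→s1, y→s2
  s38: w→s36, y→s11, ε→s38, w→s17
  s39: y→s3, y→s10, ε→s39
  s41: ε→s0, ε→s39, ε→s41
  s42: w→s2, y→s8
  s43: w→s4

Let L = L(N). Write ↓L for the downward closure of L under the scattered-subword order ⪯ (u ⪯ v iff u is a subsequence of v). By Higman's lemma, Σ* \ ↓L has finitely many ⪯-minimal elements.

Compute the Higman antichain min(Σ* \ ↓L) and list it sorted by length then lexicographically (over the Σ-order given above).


|Q|=44, |F|=10, |δ|=85 (44 ε).
min D↑ (9 st, q0=0, F={6}): 0:y→1,w→2 1:y→3,w→4 2:y→5,w→2 3:y→4,w→4 4:y→6,w→4 5:y→7,w→6 6:y→6,w→6 7:y→8,w→6 8:y→6,w→6.
'ywy': N↓-sim [25, 21, 10, 5] end={s14,s22,s3,s30,s36} rej; 3/3 single-dels accept.
'wyw': run [25, 21, 14, 3] end={s17,s30,s36} rej; 3/3 del acc.
'yyyy': N↓-sim [25, 21, 16, 12, 7] end={s14,s18,s22,s3,s30,s34,s36} rej; 4/4 deletions ∈↓L.
3 minimals (antichain).

Antichain: [ywy, wyw, yyyy].


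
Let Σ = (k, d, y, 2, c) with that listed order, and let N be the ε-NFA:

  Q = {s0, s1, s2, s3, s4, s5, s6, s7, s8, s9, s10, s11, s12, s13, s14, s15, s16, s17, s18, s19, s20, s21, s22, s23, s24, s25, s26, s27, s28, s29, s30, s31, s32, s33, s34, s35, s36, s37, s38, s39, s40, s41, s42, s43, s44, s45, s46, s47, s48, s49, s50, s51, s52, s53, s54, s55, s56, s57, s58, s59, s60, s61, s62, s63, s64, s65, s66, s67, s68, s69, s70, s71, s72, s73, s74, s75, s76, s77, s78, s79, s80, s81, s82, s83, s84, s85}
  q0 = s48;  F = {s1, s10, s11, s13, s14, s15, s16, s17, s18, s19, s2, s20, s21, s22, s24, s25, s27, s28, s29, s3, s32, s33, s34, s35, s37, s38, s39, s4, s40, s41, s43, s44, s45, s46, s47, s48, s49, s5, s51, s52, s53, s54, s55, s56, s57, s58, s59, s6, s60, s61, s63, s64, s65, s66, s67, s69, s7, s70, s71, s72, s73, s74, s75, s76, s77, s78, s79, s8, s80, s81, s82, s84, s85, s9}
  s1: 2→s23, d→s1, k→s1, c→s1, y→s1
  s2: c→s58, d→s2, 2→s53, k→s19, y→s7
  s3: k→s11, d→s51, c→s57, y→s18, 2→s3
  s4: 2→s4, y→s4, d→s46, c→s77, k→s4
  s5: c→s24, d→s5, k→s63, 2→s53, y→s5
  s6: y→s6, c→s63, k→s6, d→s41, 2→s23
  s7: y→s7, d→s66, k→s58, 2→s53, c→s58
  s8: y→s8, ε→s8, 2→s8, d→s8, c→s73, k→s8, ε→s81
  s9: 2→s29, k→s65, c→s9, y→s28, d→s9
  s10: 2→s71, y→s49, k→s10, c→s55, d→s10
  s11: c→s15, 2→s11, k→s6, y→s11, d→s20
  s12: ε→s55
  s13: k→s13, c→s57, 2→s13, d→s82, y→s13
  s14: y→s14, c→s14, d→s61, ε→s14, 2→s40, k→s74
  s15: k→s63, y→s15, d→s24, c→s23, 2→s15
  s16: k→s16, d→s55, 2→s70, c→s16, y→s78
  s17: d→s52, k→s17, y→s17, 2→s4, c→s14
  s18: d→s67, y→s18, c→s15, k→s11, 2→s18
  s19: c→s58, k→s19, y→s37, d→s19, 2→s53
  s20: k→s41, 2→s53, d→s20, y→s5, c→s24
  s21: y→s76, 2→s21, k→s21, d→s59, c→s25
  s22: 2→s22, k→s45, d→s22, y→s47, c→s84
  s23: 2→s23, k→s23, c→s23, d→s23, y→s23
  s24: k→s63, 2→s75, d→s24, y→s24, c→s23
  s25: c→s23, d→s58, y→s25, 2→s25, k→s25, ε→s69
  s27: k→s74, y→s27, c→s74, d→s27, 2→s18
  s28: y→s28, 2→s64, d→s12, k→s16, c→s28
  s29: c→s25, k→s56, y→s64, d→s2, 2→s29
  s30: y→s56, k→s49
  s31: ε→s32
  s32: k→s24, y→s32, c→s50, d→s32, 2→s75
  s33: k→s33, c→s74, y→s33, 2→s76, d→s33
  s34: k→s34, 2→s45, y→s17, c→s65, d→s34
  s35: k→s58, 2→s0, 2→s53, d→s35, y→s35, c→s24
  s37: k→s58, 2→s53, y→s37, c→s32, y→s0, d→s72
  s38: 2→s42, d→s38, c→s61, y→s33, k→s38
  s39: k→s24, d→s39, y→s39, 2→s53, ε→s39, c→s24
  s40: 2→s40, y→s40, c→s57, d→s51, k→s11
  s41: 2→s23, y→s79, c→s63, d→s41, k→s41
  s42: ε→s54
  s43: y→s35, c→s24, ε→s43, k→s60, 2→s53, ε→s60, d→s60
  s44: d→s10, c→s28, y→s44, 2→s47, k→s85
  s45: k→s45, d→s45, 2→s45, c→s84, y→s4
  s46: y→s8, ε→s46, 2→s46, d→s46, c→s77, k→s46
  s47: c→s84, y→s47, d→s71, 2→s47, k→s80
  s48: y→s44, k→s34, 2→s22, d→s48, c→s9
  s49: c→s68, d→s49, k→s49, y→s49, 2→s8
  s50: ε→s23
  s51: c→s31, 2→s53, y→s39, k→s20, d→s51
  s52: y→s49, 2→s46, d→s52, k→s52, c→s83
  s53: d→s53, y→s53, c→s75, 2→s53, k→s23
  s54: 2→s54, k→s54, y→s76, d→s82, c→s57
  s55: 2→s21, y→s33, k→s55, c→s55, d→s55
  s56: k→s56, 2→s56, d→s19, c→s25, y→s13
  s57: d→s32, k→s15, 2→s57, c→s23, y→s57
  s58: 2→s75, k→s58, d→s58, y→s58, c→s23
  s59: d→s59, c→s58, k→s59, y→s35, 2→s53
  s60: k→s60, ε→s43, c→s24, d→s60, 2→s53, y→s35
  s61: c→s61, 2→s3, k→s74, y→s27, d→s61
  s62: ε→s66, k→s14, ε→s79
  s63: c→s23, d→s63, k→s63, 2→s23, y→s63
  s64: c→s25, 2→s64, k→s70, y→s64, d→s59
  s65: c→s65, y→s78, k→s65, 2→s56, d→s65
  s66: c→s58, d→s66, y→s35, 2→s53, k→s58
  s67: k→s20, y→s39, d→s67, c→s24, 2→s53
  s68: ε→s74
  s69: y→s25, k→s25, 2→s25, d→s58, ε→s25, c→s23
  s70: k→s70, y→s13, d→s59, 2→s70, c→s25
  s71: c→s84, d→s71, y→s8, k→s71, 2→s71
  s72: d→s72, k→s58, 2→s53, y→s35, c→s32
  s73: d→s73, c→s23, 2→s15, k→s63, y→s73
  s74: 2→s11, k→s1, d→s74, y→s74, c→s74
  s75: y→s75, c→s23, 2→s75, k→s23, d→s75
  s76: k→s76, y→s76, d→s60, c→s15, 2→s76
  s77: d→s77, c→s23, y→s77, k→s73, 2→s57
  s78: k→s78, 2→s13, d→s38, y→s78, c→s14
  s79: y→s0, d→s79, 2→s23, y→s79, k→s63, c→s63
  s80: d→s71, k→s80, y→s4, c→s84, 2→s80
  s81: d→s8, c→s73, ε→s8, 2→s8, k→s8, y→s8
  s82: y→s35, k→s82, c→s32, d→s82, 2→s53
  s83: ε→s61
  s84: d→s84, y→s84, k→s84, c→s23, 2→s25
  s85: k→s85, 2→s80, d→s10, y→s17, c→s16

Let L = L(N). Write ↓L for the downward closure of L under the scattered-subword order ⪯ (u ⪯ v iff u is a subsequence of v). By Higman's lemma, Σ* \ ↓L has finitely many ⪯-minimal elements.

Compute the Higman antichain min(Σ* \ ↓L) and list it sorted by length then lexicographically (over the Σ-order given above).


|Q|=86, |F|=74, |δ|=400 (19 ε).
min D↑ (72 st, q0=0, F={26}): 0:k→1,d→0,y→2,2→3,c→4 1:k→1,d→1,y→5,2→6,c→7 2:k→8,d→9,y→2,2→10,c→11 3:k→6,d→3,y→10,2→3,c→12 4:k→7,d→4,y→11,2→13,c→4 5:k→5,d→14,y→5,2→15,c→16 6:k→6,d→6,y→15,2→6,c→12 7:k→7,d→7,y→17,2→18,c→7 8:k→8,d→9,y→5,2→19,c→20 9:k→9,d→9,y→21,2→22,c→23 10:k→19,d→22,y→10,2→10,c→12 11:k→20,d→23,y→11,2→24,c→11 12:k→12,d→12,y→12,2→25,c→26 13:k→18,d→27,y→24,2→13,c→25 14:k→14,d→14,y→21,2→28,c→29 15:k→15,d→28,y→15,2→15,c→30 16:k→31,d→29,y→16,2→32,c→16 17:k→17,d→33,y→17,2→34,c→16 18:k→18,d→35,y→34,2→18,c→25 19:k→19,d→22,y→15,2→19,c→12 20:k→20,d→23,y→17,2→36,c→20 21:k→21,d→21,y→21,2→37,c→31 22:k→22,d→22,y→37,2→22,c→12 23:k→23,d→23,y→38,2→39,c→23 24:k→36,d→40,y→24,2→24,c→25 25:k→25,d→41,y→25,2→25,c→26 26:k→26,d→26,y→26,2→26,c→26 27:k→35,d→27,y→42,2→43,c→41 28:k→28,d→28,y→37,2→28,c→30 29:k→31,d→29,y→44,2→45,c→29 30:k→46,d→30,y→30,2→47,c→26 31:k→48,d→31,y→31,2→49,c→31 32:k→49,d→50,y→32,2→32,c→47 33:k→33,d→33,y→38,2→51,c→29 34:k→34,d→52,y→34,2→34,c→47 35:k→35,d→35,y→53,2→43,c→41 36:k→36,d→40,y→34,2→36,c→25 37:k→37,d→37,y→37,2→37,c→46 38:k→38,d→38,y→38,2→54,c→31 39:k→39,d→40,y→54,2→39,c→25 40:k→40,d→40,y→55,2→43,c→41 41:k→41,d→41,y→41,2→56,c→26 42:k→41,d→57,y→42,2→43,c→41 43:k→26,d→43,y→43,2→43,c→56 44:k→31,d→44,y→44,2→58,c→31 45:k→49,d→50,y→58,2→45,c→47 46:k→59,d→46,y→46,2→60,c→26 47:k→60,d→61,y→47,2→47,c→26 48:k→48,d→48,y→48,2→26,c→48 49:k→62,d→63,y→49,2→49,c→60 50:k→63,d→50,y→64,2→43,c→61 51:k→51,d→52,y→54,2→51,c→47 52:k→52,d→52,y→55,2→43,c→61 53:k→41,d→65,y→53,2→43,c→61 54:k→54,d→66,y→54,2→54,c→60 55:k→41,d→55,y→55,2→43,c→67 56:k→26,d→56,y→56,2→56,c→26 57:k→41,d→57,y→55,2→43,c→41 58:k→49,d→68,y→58,2→58,c→60 59:k→59,d→59,y→59,2→26,c→26 60:k→59,d→67,y→60,2→60,c→26 61:k→67,d→61,y→61,2→56,c→26 62:k→62,d→69,y→62,2→26,c→59 63:k→69,d→63,y→70,2→43,c→67 64:k→67,d→64,y→64,2→43,c→67 65:k→41,d→65,y→55,2→43,c→61 66:k→66,d→66,y→55,2→43,c→67 67:k→59,d→67,y→67,2→56,c→26 68:k→63,d→68,y→64,2→43,c→67 69:k→69,d→69,y→71,2→26,c→59 70:k→59,d→70,y→70,2→43,c→67 71:k→59,d→71,y→71,2→26,c→59 [Hopcroft].
'2cc': |S_i|=[82, 58, 15, 2] end={s23,s50} — reject; 3/3 del acc.
'c2d2k': run [82, 65, 46, 28, 4, 1] end={s23} ∉↓L; 5/5 del acc.
'kyckk2': run [82, 70, 56, 32, 16, 7, 1] end={s23} ∉↓L; 6/6 single-dels accept.
'ydyck2': run [82, 72, 56, 37, 18, 7, 1] end={s23} — reject; 6/6 single-dels accept.
'c2dykc': N↓-sim [82, 65, 46, 28, 17, 5, 1] end={s23} — reject; 6/6 deletions ∈↓L.
5 obstructions.

Antichain: [2cc, c2d2k, kyckk2, ydyck2, c2dykc].


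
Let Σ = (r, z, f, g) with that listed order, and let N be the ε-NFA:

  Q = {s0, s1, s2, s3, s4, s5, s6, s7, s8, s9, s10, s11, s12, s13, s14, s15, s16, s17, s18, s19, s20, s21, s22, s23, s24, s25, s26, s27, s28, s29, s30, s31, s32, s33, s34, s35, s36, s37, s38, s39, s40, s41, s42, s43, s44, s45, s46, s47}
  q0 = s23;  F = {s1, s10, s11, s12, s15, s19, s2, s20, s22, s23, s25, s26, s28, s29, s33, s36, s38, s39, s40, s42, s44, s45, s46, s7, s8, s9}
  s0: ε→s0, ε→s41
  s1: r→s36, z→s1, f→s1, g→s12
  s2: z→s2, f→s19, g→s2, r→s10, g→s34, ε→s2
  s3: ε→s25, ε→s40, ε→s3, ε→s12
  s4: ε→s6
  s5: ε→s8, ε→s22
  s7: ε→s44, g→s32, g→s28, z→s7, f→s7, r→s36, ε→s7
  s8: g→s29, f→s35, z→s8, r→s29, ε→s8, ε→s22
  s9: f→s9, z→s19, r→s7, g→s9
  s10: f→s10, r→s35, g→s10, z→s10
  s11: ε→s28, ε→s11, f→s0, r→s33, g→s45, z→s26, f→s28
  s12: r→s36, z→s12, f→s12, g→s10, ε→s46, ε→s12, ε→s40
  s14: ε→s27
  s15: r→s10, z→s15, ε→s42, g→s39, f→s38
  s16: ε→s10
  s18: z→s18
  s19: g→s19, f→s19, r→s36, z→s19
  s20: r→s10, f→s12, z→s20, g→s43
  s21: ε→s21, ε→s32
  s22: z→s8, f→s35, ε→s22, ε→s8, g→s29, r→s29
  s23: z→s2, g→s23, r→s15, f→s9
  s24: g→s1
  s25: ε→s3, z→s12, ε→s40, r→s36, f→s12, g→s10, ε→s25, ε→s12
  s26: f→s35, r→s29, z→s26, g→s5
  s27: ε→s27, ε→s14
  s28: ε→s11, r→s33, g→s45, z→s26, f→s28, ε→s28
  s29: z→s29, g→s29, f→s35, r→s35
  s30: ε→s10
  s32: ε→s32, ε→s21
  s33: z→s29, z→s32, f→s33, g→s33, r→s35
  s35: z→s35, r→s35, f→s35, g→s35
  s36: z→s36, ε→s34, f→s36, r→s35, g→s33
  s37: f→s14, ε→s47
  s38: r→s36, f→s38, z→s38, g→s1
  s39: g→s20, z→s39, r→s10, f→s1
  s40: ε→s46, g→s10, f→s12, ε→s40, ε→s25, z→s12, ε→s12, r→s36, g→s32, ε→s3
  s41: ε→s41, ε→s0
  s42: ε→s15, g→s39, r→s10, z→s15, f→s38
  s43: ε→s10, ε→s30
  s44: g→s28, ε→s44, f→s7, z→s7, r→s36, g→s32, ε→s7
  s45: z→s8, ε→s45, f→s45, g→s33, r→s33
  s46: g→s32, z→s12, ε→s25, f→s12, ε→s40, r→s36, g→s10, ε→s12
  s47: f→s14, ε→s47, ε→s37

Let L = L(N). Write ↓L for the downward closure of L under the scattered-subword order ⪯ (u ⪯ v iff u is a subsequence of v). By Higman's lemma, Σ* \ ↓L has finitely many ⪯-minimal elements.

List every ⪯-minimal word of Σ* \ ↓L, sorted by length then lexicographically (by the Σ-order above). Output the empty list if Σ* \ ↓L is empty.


|Q|=48, |F|=26, |δ|=176 (57 ε).
min D↑ (20 st, q0=0, F={9}): 0:r→1,z→2,f→3,g→0 1:r→4,z→1,f→5,g→6 2:r→4,z→2,f→7,g→2 3:r→8,z→7,f→3,g→3 4:r→9,z→4,f→4,g→4 5:r→10,z→5,f→5,g→11 6:r→4,z→6,f→11,g→12 7:r→10,z→7,f→7,g→7 8:r→10,z→8,f→8,g→13 9:r→9,z→9,f→9,g→9 10:r→9,z→10,f→10,g→14 11:r→10,z→11,f→11,g→15 12:r→4,z→12,f→15,g→4 13:r→14,z→16,f→13,g→17 14:r→9,z→18,f→14,g→14 15:r→10,z→15,f→15,g→4 16:r→18,z→16,f→9,g→19 17:r→14,z→19,f→17,g→14 18:r→9,z→18,f→9,g→18 19:r→18,z→19,f→9,g→18 [Hopcroft].
'rrr': run [36, 32, 8, 1] end={s35} — reject; 3/3 deletions ∈↓L.
'zrr': run [36, 34, 8, 1] end={s35} ∉↓L; 3/3 del acc.
'rgggr': N↓-sim [36, 32, 27, 20, 8, 1] end={s35} rej; 5/5 deletions ∈↓L.
'frgzf': N↓-sim [36, 28, 18, 14, 8, 1] end={s35} — reject; 5/5 del acc.
4 obstructions.

A = [rrr, zrr, rgggr, frgzf].


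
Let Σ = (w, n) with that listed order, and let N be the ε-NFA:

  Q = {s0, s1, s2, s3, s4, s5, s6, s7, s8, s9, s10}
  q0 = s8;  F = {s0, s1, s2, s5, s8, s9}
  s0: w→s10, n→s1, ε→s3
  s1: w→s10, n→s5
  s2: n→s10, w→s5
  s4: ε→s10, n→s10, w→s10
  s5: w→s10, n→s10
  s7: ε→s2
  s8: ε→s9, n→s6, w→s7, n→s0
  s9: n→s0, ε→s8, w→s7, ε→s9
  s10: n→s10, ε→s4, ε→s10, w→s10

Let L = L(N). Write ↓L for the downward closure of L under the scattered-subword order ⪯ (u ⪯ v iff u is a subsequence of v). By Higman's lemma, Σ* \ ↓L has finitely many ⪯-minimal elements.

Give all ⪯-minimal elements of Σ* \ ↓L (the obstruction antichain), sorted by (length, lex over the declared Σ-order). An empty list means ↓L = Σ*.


|Q|=11, |F|=6, |δ|=25 (8 ε).
min D↑ (6 st, q0=0, F={4}): 0:w→1,n→2 1:w→3,n→4 2:w→4,n→5 3:w→4,n→4 4:w→4,n→4 5:w→4,n→3 (ε-aug+det+¬).
'wn': run [11, 5, 2] end={s10,s4} rej; 2/2 deletions ∈↓L.
'nw': run [11, 7, 2] end={s10,s4} ∉↓L; 2/2 deletions ∈↓L.
'www': N↓-sim [11, 5, 3, 2] end={s10,s4} rej; 3/3 single-dels accept.
'nnnn': N↓-sim [11, 7, 4, 3, 2] end={s10,s4} rej; 4/4 deletions ∈↓L.
4 obstructions.

min(Σ*\↓L) = [wn, nw, www, nnnn].


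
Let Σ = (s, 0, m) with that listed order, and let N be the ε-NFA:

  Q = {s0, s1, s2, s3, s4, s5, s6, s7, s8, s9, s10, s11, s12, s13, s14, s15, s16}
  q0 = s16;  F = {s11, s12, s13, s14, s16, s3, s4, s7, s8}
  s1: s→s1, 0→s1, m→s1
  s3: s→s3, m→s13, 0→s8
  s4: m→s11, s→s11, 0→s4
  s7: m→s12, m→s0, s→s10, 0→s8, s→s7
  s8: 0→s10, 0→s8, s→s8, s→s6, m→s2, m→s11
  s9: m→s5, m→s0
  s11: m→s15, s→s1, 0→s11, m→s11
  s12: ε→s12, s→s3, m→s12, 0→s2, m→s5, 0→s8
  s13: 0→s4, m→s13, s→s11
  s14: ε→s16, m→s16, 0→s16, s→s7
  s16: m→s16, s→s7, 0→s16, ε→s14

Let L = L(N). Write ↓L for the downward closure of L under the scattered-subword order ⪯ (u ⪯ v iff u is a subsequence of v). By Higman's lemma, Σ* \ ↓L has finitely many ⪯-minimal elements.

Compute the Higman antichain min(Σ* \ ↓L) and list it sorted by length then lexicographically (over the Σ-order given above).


|Q|=17, |F|=9, |δ|=43 (3 ε).
min D↑ (9 st, q0=0, F={6}): 0:s→1,0→0,m→0 1:s→1,0→2,m→3 2:s→2,0→2,m→4 3:s→5,0→2,m→3 4:s→6,0→4,m→4 5:s→5,0→2,m→7 6:s→6,0→6,m→6 7:s→4,0→8,m→7 8:s→4,0→8,m→4 [Hopcroft].
's0ms': |S_i|=[16, 14, 8, 4, 1] end={s1} — reject; 4/4 del acc.
'smsmss': |S_i|=[16, 14, 13, 10, 6, 3, 1] end={s1} rej; 6/6 del acc.
2 words, ⪯-incomp.

Antichain: [s0ms, smsmss].


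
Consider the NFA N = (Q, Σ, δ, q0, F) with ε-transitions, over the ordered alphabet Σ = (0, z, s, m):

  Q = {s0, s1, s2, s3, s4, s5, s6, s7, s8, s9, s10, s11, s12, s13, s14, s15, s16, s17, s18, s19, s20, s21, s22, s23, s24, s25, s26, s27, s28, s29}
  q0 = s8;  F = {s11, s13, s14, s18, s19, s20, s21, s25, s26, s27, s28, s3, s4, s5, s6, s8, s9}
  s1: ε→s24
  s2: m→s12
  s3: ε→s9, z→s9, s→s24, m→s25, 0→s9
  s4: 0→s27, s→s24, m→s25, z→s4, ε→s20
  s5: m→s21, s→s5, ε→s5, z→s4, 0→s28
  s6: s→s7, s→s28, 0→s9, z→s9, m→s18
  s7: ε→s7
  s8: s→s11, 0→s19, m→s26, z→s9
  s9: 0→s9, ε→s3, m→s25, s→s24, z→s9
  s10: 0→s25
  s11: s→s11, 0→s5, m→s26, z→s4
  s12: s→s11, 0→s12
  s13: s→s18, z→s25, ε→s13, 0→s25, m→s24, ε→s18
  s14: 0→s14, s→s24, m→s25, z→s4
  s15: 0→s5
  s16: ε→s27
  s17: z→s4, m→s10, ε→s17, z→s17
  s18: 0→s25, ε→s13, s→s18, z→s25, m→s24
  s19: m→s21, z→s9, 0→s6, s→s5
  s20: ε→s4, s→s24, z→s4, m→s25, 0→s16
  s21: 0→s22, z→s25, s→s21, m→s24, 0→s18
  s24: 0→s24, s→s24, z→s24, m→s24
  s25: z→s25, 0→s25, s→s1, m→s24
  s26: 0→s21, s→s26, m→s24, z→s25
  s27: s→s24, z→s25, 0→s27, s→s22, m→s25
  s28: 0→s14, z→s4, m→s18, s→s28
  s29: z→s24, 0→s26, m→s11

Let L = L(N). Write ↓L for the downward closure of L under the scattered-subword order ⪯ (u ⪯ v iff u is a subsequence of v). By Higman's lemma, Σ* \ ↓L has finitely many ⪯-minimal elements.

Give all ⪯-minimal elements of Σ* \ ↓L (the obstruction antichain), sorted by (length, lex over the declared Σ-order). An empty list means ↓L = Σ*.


min(Σ*\↓L) = [zs, mm, 000s, sz0zm].

|Q|=30, |F|=17, |δ|=98 (12 ε).
min D↑ (15 st, q0=0, F={8}): 0:0→1,z→2,s→3,m→4 1:0→5,z→2,s→6,m→7 2:0→2,z→2,s→8,m→9 3:0→6,z→10,s→3,m→4 4:0→7,z→9,s→4,m→8 5:0→2,z→2,s→11,m→12 6:0→11,z→10,s→6,m→7 7:0→12,z→9,s→7,m→8 8:0→8,z→8,s→8,m→8 9:0→9,z→9,s→8,m→8 10:0→13,z→10,s→8,m→9 11:0→14,z→10,s→11,m→12 12:0→9,z→9,s→12,m→8 13:0→13,z→9,s→8,m→9 14:0→14,z→10,s→8,m→9 (ε-aug+det+¬).
'zs': run [22, 10, 3] end={s1,s22,s24} ∉↓L; 2/2 single-dels accept.
'mm': N↓-sim [22, 8, 1] end={s24} ∉↓L; 2/2 single-dels accept.
'000s': N↓-sim [22, 19, 16, 11, 3] end={s1,s22,s24} ∉↓L; 4/4 single-dels accept.
'sz0zm': |S_i|=[22, 17, 8, 6, 3, 1] end={s24} — reject; 5/5 del acc.
4 words, ⪯-incomp.


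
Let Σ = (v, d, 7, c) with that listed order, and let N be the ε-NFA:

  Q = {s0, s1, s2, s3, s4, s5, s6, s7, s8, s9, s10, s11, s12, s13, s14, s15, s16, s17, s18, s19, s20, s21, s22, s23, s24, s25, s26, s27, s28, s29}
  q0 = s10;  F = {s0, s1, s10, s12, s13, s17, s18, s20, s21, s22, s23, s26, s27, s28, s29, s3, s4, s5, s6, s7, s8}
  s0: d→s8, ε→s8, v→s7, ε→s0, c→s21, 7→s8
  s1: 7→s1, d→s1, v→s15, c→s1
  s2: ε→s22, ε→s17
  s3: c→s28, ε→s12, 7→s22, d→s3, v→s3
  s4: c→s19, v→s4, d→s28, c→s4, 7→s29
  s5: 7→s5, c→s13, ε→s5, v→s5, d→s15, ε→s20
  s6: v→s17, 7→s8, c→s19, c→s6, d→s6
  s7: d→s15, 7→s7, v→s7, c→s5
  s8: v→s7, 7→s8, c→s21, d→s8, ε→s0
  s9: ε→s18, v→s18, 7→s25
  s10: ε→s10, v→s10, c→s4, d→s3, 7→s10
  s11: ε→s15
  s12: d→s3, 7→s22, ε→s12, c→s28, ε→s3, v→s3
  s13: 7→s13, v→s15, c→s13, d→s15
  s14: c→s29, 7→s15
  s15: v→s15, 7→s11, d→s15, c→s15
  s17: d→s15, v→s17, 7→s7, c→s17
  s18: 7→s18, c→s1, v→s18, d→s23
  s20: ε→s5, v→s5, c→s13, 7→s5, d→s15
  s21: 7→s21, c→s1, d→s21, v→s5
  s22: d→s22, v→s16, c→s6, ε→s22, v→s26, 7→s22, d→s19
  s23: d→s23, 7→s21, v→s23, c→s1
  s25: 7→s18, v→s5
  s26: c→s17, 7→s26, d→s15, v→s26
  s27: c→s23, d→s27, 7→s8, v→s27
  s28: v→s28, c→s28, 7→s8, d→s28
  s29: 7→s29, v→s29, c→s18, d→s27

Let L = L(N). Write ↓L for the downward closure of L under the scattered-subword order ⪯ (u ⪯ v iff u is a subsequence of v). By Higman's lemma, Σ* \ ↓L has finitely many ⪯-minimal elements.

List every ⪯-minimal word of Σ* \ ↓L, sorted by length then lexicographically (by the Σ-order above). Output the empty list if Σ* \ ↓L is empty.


|Q|=30, |F|=21, |δ|=113 (15 ε).
min D↑ (19 st, q0=0, F={11}): 0:v→0,d→1,7→0,c→2 1:v→1,d→1,7→3,c→4 2:v→2,d→4,7→5,c→2 3:v→6,d→3,7→3,c→7 4:v→4,d→4,7→8,c→4 5:v→5,d→9,7→5,c→10 6:v→6,d→11,7→6,c→12 7:v→12,d→7,7→8,c→7 8:v→13,d→8,7→8,c→14 9:v→9,d→9,7→8,c→15 10:v→10,d→15,7→10,c→16 11:v→11,d→11,7→11,c→11 12:v→12,d→11,7→13,c→12 13:v→13,d→11,7→13,c→17 14:v→17,d→14,7→14,c→16 15:v→15,d→15,7→14,c→16 16:v→11,d→16,7→16,c→16 17:v→17,d→11,7→17,c→18 18:v→11,d→11,7→18,c→18 [Hopcroft].
'd7vd': run [25, 21, 16, 9, 2] end={s11,s15} — reject; 4/4 deletions ∈↓L.
'c7ccv': run [25, 19, 14, 9, 4, 2] end={s11,s15} — reject; 5/5 del acc.
2 words, ⪯-incomp.

A = [d7vd, c7ccv].
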